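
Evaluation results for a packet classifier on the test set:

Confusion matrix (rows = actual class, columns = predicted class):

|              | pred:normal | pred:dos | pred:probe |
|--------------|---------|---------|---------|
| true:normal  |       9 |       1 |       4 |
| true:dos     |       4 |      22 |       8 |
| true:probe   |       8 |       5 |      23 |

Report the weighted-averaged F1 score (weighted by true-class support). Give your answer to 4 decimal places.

0.6506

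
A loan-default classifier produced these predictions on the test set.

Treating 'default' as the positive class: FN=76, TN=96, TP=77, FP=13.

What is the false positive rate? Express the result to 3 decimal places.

FPR = FP/(FP+TN) = 13/(13+96) = 0.119

0.119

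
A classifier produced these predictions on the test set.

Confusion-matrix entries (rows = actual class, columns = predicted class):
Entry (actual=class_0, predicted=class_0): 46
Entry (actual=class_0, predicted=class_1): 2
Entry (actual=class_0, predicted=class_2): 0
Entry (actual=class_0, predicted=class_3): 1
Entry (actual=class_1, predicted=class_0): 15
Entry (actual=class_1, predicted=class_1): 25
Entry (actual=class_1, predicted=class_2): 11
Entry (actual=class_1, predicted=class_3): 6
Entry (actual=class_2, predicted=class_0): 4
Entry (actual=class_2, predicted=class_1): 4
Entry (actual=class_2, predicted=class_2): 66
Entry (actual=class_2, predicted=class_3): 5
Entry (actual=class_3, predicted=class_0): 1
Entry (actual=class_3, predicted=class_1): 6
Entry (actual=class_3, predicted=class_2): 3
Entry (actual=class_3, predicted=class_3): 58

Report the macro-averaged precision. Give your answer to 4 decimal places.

Per-class precision (TP/(TP+FP)):
  class_0: TP=46, FP=15+4+1=20 → 46/66 = 0.69697
  class_1: TP=25, FP=2+4+6=12 → 25/37 = 0.67568
  class_2: TP=66, FP=0+11+3=14 → 66/80 = 0.82500
  class_3: TP=58, FP=1+6+5=12 → 58/70 = 0.82857
Macro-precision = mean = (0.69697 + 0.67568 + 0.82500 + 0.82857) / 4 = 0.7566

0.7566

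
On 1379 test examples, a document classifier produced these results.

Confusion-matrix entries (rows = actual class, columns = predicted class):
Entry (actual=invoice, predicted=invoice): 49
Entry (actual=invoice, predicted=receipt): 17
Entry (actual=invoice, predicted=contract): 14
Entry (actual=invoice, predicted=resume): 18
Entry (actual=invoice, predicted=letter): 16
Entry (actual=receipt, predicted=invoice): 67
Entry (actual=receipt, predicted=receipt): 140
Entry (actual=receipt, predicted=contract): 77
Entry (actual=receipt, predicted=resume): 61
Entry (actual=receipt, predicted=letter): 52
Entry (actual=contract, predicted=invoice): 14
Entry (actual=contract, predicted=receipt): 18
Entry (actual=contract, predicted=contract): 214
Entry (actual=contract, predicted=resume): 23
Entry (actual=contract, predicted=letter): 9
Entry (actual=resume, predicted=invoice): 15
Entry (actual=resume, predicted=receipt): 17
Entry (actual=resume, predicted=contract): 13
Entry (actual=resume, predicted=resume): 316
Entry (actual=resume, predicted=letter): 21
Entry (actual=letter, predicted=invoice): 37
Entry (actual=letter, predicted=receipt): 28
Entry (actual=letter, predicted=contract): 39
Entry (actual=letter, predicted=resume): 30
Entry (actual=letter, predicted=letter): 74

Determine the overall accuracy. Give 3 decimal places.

0.575

Accuracy = trace / total = (49+140+214+316+74=793) / 1379 = 793/1379 = 0.575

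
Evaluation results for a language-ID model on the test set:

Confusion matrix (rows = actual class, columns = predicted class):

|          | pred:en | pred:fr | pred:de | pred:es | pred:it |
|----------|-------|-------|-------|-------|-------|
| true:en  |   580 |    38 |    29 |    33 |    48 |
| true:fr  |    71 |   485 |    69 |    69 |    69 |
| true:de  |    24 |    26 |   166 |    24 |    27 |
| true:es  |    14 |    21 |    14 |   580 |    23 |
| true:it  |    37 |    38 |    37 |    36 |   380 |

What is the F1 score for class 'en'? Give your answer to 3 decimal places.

F1 score = 2·TP/(2·TP+FP+FN).
en: TP=580, FP=71+24+14+37=146, FN=38+29+33+48=148 → 1160/1454 = 0.7978

0.798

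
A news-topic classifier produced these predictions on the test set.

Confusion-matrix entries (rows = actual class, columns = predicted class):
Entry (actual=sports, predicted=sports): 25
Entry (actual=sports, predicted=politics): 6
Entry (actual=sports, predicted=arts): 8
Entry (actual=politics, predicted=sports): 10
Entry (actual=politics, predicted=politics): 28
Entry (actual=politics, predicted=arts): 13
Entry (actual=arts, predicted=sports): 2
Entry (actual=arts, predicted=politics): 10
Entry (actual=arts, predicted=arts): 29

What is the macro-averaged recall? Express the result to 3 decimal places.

Per-class recall (TP/(TP+FN)):
  sports: TP=25, FN=6+8=14 → 25/39 = 0.6410
  politics: TP=28, FN=10+13=23 → 28/51 = 0.5490
  arts: TP=29, FN=2+10=12 → 29/41 = 0.7073
Macro-recall = mean = (0.6410 + 0.5490 + 0.7073) / 3 = 0.632

0.632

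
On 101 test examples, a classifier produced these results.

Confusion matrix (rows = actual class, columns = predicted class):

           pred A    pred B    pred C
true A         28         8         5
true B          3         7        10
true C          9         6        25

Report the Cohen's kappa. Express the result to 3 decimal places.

0.367

Observed agreement pₒ = trace/N = 60/101 = 0.5941
Expected agreement pₑ = Σ (rowᵢ·colᵢ)/N² = (41·40 + 20·21 + 40·40)/101² = 0.3588
κ = (pₒ − pₑ)/(1 − pₑ) = (0.5941 − 0.3588)/(1 − 0.3588) = 0.367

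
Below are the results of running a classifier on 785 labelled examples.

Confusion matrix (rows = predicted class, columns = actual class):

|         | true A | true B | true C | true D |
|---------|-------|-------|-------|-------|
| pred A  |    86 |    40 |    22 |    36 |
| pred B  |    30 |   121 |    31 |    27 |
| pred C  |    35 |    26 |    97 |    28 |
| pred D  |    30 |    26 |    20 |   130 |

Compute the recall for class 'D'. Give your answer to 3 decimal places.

0.588

Take TP from the diagonal, FP from the rest of the 'D' prediction marginal, FN from the rest of the 'D' actual marginal.
recall = TP/(TP+FN).
D: TP=130, FN=36+27+28=91 → 130/221 = 0.5882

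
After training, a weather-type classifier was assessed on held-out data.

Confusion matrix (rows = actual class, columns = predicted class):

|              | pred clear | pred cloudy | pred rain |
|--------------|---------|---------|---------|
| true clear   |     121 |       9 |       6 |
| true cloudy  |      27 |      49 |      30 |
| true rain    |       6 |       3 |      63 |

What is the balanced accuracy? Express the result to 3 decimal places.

Balanced accuracy = mean of per-class recall.
  clear: recall = 121/136 = 0.8897
  cloudy: recall = 49/106 = 0.4623
  rain: recall = 63/72 = 0.8750
Mean = (0.8897 + 0.4623 + 0.8750) / 3 = 0.742

0.742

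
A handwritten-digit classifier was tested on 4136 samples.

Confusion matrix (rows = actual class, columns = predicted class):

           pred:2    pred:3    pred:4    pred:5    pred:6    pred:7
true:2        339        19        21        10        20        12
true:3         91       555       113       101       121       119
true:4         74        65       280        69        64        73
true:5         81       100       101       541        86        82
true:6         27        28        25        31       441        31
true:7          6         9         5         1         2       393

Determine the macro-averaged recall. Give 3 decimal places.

0.667

Per-class recall (TP/(TP+FN)):
  2: TP=339, FN=19+21+10+20+12=82 → 339/421 = 0.8052
  3: TP=555, FN=91+113+101+121+119=545 → 555/1100 = 0.5045
  4: TP=280, FN=74+65+69+64+73=345 → 280/625 = 0.4480
  5: TP=541, FN=81+100+101+86+82=450 → 541/991 = 0.5459
  6: TP=441, FN=27+28+25+31+31=142 → 441/583 = 0.7564
  7: TP=393, FN=6+9+5+1+2=23 → 393/416 = 0.9447
Macro-recall = mean = (0.8052 + 0.5045 + 0.4480 + 0.5459 + 0.7564 + 0.9447) / 6 = 0.667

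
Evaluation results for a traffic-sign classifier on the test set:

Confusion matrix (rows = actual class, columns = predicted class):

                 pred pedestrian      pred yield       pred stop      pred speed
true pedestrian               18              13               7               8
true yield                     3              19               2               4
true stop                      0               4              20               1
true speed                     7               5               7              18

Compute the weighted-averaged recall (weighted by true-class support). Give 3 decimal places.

Per-class recall (TP/(TP+FN)):
  pedestrian: TP=18, FN=13+7+8=28 → 18/46 = 0.3913
  yield: TP=19, FN=3+2+4=9 → 19/28 = 0.6786
  stop: TP=20, FN=0+4+1=5 → 20/25 = 0.8000
  speed: TP=18, FN=7+5+7=19 → 18/37 = 0.4865
Weighted-recall = Σ (supportᵢ/N)·recallᵢ with N=136: (46/136)·0.3913 + (28/136)·0.6786 + (25/136)·0.8000 + (37/136)·0.4865 = 0.551

0.551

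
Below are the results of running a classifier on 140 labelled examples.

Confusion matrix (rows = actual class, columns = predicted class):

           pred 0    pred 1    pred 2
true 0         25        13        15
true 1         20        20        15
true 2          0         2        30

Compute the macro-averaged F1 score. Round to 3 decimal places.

0.536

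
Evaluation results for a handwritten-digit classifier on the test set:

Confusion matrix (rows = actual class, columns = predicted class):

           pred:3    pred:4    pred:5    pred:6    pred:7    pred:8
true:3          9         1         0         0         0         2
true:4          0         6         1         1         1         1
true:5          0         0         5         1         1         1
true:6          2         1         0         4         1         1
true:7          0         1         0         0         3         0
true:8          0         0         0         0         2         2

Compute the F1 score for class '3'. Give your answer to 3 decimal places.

F1 score = 2·TP/(2·TP+FP+FN).
3: TP=9, FP=0+0+2+0+0=2, FN=1+0+0+0+2=3 → 18/23 = 0.7826

0.783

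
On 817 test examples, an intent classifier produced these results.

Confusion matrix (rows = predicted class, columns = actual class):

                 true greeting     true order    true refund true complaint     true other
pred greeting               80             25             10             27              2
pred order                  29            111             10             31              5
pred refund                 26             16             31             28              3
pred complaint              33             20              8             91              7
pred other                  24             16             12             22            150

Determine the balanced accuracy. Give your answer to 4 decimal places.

Balanced accuracy = mean of per-class recall.
  greeting: recall = 80/192 = 0.41667
  order: recall = 111/188 = 0.59043
  refund: recall = 31/71 = 0.43662
  complaint: recall = 91/199 = 0.45729
  other: recall = 150/167 = 0.89820
Mean = (0.41667 + 0.59043 + 0.43662 + 0.45729 + 0.89820) / 5 = 0.5598

0.5598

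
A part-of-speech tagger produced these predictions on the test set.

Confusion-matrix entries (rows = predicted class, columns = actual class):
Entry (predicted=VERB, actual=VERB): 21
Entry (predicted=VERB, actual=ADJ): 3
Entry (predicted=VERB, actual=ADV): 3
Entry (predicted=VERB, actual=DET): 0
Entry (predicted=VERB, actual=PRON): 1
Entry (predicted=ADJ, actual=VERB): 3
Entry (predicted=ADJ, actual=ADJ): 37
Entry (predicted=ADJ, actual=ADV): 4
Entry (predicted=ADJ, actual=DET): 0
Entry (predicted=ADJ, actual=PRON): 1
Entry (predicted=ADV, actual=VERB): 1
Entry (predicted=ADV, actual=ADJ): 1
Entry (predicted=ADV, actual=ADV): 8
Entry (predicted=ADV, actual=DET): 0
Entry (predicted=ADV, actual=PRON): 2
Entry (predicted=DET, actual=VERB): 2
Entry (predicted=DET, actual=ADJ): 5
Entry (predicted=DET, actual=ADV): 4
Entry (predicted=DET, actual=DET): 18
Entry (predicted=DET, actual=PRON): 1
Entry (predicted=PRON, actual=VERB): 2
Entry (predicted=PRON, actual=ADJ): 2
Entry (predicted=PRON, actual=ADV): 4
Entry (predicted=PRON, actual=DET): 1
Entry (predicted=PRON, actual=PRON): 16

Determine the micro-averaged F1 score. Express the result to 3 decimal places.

Micro-averaging pools counts across classes: ΣTP=100, ΣFP=40, ΣFN=40.
Micro-F1 score = 2·TP/(2·TP+FP+FN) on pooled counts = 0.714 (equals overall accuracy in single-label multiclass).

0.714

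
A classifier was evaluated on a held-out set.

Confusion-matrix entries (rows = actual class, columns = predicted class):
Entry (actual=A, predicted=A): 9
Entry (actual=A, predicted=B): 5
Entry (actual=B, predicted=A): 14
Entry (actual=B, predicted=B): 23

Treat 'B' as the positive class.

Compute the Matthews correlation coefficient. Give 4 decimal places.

MCC = (TP·TN − FP·FN) / √((TP+FP)(TP+FN)(TN+FP)(TN+FN))
Numerator = 23·9 − 5·14 = 137
Denominator = √(28·37·14·23) = √333592 = 577.5742
MCC = 137 / 577.5742 = 0.2372

0.2372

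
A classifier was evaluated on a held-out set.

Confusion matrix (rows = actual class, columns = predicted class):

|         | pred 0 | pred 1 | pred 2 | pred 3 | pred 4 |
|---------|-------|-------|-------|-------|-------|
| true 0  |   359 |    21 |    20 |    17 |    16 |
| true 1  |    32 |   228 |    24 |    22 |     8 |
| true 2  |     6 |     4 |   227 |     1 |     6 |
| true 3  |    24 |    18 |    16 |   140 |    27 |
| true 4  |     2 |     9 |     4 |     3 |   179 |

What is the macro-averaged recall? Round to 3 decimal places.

Per-class recall (TP/(TP+FN)):
  0: TP=359, FN=21+20+17+16=74 → 359/433 = 0.8291
  1: TP=228, FN=32+24+22+8=86 → 228/314 = 0.7261
  2: TP=227, FN=6+4+1+6=17 → 227/244 = 0.9303
  3: TP=140, FN=24+18+16+27=85 → 140/225 = 0.6222
  4: TP=179, FN=2+9+4+3=18 → 179/197 = 0.9086
Macro-recall = mean = (0.8291 + 0.7261 + 0.9303 + 0.6222 + 0.9086) / 5 = 0.803

0.803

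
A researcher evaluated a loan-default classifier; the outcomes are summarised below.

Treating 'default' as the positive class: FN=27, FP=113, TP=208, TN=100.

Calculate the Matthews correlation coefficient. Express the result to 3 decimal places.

0.393

MCC = (TP·TN − FP·FN) / √((TP+FP)(TP+FN)(TN+FP)(TN+FN))
Numerator = 208·100 − 113·27 = 17749
Denominator = √(321·235·213·127) = √2040592185 = 45172.9143
MCC = 17749 / 45172.9143 = 0.393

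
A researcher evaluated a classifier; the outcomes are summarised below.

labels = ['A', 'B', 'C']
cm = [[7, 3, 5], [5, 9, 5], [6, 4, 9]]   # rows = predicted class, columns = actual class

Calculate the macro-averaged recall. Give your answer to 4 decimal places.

0.4750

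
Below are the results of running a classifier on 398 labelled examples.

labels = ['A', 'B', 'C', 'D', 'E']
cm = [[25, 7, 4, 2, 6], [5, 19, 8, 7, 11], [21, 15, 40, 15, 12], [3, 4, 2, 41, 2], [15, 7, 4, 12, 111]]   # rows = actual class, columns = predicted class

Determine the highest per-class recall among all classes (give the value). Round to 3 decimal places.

Per-class recall (TP/(TP+FN)):
  A: TP=25, FN=7+4+2+6=19 → 25/44 = 0.5682
  B: TP=19, FN=5+8+7+11=31 → 19/50 = 0.3800
  C: TP=40, FN=21+15+15+12=63 → 40/103 = 0.3883
  D: TP=41, FN=3+4+2+2=11 → 41/52 = 0.7885
  E: TP=111, FN=15+7+4+12=38 → 111/149 = 0.7450
Highest is class 'D' with recall = 0.788.

0.788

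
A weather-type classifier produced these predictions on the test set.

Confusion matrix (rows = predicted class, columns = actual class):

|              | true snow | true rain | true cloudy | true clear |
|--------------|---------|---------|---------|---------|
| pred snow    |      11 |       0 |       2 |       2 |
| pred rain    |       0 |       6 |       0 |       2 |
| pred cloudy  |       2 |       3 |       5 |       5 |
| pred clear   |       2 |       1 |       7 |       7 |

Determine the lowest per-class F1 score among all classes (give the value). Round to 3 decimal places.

0.345

Per-class F1 score (2·TP/(2·TP+FP+FN)):
  snow: TP=11, FP=0+2+2=4, FN=0+2+2=4 → 22/30 = 0.7333
  rain: TP=6, FP=0+0+2=2, FN=0+3+1=4 → 12/18 = 0.6667
  cloudy: TP=5, FP=2+3+5=10, FN=2+0+7=9 → 10/29 = 0.3448
  clear: TP=7, FP=2+1+7=10, FN=2+2+5=9 → 14/33 = 0.4242
Lowest is class 'cloudy' with F1 score = 0.345.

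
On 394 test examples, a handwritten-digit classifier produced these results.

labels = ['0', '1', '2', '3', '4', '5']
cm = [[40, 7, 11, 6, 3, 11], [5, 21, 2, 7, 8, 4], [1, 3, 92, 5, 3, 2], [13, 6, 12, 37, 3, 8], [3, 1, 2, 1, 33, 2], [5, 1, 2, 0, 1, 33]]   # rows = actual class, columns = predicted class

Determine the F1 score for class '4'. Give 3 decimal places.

0.710

F1 score = 2·TP/(2·TP+FP+FN).
4: TP=33, FP=3+8+3+3+1=18, FN=3+1+2+1+2=9 → 66/93 = 0.7097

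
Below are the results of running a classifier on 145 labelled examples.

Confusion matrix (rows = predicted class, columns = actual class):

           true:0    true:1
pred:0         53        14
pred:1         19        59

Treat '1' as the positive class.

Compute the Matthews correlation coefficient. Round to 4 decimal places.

0.5459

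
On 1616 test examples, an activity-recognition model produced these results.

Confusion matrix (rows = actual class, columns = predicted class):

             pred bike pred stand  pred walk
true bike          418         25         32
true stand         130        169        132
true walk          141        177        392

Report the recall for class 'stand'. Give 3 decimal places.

0.392

recall = TP/(TP+FN).
stand: TP=169, FN=130+132=262 → 169/431 = 0.3921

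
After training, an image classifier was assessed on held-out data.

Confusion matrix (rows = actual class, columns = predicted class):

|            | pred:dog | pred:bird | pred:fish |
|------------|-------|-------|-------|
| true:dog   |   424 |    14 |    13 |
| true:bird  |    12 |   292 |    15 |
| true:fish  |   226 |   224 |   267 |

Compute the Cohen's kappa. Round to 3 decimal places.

0.511

Observed agreement pₒ = trace/N = 983/1487 = 0.6611
Expected agreement pₑ = Σ (rowᵢ·colᵢ)/N² = (451·662 + 319·530 + 717·295)/1487² = 0.3071
κ = (pₒ − pₑ)/(1 − pₑ) = (0.6611 − 0.3071)/(1 − 0.3071) = 0.511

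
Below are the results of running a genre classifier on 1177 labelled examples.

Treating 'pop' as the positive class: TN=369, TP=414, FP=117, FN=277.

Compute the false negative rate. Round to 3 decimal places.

0.401

FNR = FN/(FN+TP) = 277/(277+414) = 0.401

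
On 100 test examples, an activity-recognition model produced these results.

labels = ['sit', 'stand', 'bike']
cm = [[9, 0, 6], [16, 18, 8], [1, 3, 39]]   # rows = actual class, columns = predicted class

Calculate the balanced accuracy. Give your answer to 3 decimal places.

0.645

Balanced accuracy = mean of per-class recall.
  sit: recall = 9/15 = 0.6000
  stand: recall = 18/42 = 0.4286
  bike: recall = 39/43 = 0.9070
Mean = (0.6000 + 0.4286 + 0.9070) / 3 = 0.645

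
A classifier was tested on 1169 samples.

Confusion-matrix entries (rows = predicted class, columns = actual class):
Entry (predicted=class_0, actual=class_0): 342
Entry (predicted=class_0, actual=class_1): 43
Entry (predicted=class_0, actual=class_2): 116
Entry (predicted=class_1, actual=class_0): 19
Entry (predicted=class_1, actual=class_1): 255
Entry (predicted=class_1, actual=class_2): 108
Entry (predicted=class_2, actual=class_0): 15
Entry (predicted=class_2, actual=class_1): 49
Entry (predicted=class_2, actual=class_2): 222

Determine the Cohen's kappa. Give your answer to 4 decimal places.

Observed agreement pₒ = trace/N = 819/1169 = 0.70060
Expected agreement pₑ = Σ (rowᵢ·colᵢ)/N² = (376·501 + 347·382 + 446·286)/1169² = 0.32819
κ = (pₒ − pₑ)/(1 − pₑ) = (0.70060 − 0.32819)/(1 − 0.32819) = 0.5543

0.5543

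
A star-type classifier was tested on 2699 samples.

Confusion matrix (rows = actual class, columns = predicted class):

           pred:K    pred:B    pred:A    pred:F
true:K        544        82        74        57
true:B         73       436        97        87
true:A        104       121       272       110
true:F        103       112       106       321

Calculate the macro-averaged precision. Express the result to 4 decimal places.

Per-class precision (TP/(TP+FP)):
  K: TP=544, FP=73+104+103=280 → 544/824 = 0.66019
  B: TP=436, FP=82+121+112=315 → 436/751 = 0.58056
  A: TP=272, FP=74+97+106=277 → 272/549 = 0.49545
  F: TP=321, FP=57+87+110=254 → 321/575 = 0.55826
Macro-precision = mean = (0.66019 + 0.58056 + 0.49545 + 0.55826) / 4 = 0.5736

0.5736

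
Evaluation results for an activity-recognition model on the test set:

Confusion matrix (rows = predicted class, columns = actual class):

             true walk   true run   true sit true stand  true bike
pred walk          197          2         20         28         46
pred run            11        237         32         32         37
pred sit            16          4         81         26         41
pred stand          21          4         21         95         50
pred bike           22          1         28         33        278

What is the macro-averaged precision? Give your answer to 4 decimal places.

0.6198

Per-class precision (TP/(TP+FP)):
  walk: TP=197, FP=2+20+28+46=96 → 197/293 = 0.67235
  run: TP=237, FP=11+32+32+37=112 → 237/349 = 0.67908
  sit: TP=81, FP=16+4+26+41=87 → 81/168 = 0.48214
  stand: TP=95, FP=21+4+21+50=96 → 95/191 = 0.49738
  bike: TP=278, FP=22+1+28+33=84 → 278/362 = 0.76796
Macro-precision = mean = (0.67235 + 0.67908 + 0.48214 + 0.49738 + 0.76796) / 5 = 0.6198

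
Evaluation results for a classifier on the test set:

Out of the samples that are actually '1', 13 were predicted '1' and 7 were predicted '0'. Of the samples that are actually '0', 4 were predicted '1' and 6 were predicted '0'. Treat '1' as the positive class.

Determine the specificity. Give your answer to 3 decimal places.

Specificity = TN/(TN+FP) = 6/(6+4) = 0.600

0.600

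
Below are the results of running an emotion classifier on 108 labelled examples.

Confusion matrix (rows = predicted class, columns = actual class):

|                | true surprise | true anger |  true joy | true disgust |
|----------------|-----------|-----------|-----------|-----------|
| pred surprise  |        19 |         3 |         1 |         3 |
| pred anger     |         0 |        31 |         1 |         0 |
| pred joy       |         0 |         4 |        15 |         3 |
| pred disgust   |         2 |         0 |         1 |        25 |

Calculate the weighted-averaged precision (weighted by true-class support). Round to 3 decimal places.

Per-class precision (TP/(TP+FP)):
  surprise: TP=19, FP=3+1+3=7 → 19/26 = 0.7308
  anger: TP=31, FP=0+1+0=1 → 31/32 = 0.9688
  joy: TP=15, FP=0+4+3=7 → 15/22 = 0.6818
  disgust: TP=25, FP=2+0+1=3 → 25/28 = 0.8929
Weighted-precision = Σ (supportᵢ/N)·precisionᵢ with N=108: (21/108)·0.7308 + (38/108)·0.9688 + (18/108)·0.6818 + (31/108)·0.8929 = 0.853

0.853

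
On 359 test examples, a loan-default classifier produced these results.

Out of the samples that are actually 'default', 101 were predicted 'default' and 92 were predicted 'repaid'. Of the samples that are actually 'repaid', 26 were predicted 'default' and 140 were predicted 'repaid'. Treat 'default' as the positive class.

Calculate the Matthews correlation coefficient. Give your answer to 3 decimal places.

MCC = (TP·TN − FP·FN) / √((TP+FP)(TP+FN)(TN+FP)(TN+FN))
Numerator = 101·140 − 26·92 = 11748
Denominator = √(127·193·166·232) = √943967632 = 30724.0562
MCC = 11748 / 30724.0562 = 0.382

0.382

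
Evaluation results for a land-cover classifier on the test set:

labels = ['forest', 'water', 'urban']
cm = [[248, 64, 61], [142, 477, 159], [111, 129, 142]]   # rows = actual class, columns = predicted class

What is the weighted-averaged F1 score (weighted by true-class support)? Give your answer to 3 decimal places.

0.568

Per-class F1 score (2·TP/(2·TP+FP+FN)):
  forest: TP=248, FP=142+111=253, FN=64+61=125 → 496/874 = 0.5675
  water: TP=477, FP=64+129=193, FN=142+159=301 → 954/1448 = 0.6588
  urban: TP=142, FP=61+159=220, FN=111+129=240 → 284/744 = 0.3817
Weighted-F1 score = Σ (supportᵢ/N)·F1 scoreᵢ with N=1533: (373/1533)·0.5675 + (778/1533)·0.6588 + (382/1533)·0.3817 = 0.568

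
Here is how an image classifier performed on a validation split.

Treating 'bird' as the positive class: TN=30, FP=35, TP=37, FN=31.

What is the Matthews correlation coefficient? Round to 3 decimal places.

MCC = (TP·TN − FP·FN) / √((TP+FP)(TP+FN)(TN+FP)(TN+FN))
Numerator = 37·30 − 35·31 = 25
Denominator = √(72·68·65·61) = √19412640 = 4405.9778
MCC = 25 / 4405.9778 = 0.006

0.006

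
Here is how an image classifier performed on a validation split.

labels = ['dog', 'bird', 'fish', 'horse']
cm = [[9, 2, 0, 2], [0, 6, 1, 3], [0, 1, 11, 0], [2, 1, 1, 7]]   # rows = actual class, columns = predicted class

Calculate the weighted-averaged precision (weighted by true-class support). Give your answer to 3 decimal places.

0.722

Per-class precision (TP/(TP+FP)):
  dog: TP=9, FP=0+0+2=2 → 9/11 = 0.8182
  bird: TP=6, FP=2+1+1=4 → 6/10 = 0.6000
  fish: TP=11, FP=0+1+1=2 → 11/13 = 0.8462
  horse: TP=7, FP=2+3+0=5 → 7/12 = 0.5833
Weighted-precision = Σ (supportᵢ/N)·precisionᵢ with N=46: (13/46)·0.8182 + (10/46)·0.6000 + (12/46)·0.8462 + (11/46)·0.5833 = 0.722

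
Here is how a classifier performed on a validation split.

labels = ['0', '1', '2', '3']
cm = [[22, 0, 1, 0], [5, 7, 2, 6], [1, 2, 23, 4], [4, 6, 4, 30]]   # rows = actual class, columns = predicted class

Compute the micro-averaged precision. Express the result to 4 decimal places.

Micro-averaging pools counts across classes: ΣTP=82, ΣFP=35, ΣFN=35.
Micro-precision = TP/(TP+FP) on pooled counts = 0.7009 (equals overall accuracy in single-label multiclass).

0.7009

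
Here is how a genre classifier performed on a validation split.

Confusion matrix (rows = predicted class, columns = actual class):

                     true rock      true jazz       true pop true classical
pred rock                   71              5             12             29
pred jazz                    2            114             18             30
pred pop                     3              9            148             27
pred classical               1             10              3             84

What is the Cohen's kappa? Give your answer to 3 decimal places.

Observed agreement pₒ = trace/N = 417/566 = 0.7367
Expected agreement pₑ = Σ (rowᵢ·colᵢ)/N² = (77·117 + 138·164 + 181·187 + 170·98)/566² = 0.2564
κ = (pₒ − pₑ)/(1 − pₑ) = (0.7367 − 0.2564)/(1 − 0.2564) = 0.646

0.646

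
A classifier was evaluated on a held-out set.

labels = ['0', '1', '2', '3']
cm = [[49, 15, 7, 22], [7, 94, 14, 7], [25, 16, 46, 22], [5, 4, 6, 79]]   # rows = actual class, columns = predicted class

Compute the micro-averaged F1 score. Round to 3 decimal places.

Micro-averaging pools counts across classes: ΣTP=268, ΣFP=150, ΣFN=150.
Micro-F1 score = 2·TP/(2·TP+FP+FN) on pooled counts = 0.641 (equals overall accuracy in single-label multiclass).

0.641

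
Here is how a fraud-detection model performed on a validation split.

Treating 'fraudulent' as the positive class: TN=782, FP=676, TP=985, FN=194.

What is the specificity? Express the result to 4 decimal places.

0.5364

Specificity = TN/(TN+FP) = 782/(782+676) = 0.5364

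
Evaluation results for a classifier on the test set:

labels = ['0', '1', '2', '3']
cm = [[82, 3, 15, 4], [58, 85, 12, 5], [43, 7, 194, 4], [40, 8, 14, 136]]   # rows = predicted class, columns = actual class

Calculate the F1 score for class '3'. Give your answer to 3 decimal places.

Take TP from the diagonal, FP from the rest of the '3' prediction marginal, FN from the rest of the '3' actual marginal.
F1 score = 2·TP/(2·TP+FP+FN).
3: TP=136, FP=40+8+14=62, FN=4+5+4=13 → 272/347 = 0.7839

0.784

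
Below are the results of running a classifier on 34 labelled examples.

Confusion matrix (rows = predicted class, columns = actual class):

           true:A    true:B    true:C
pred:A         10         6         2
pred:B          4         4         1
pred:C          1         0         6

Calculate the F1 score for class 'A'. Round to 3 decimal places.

0.606

Treat 'A' as positive and all other classes as negative.
F1 score = 2·TP/(2·TP+FP+FN).
A: TP=10, FP=6+2=8, FN=4+1=5 → 20/33 = 0.6061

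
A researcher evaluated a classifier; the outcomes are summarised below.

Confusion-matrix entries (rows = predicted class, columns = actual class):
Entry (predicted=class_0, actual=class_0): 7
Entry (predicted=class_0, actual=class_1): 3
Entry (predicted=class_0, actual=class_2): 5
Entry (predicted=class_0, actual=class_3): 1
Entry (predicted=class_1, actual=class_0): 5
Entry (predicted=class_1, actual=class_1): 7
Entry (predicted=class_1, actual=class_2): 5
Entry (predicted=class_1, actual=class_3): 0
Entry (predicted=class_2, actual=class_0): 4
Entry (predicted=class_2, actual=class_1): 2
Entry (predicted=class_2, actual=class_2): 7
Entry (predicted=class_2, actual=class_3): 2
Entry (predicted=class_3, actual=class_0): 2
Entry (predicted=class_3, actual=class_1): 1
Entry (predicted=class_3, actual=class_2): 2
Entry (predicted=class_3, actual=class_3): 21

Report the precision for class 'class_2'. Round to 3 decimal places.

One-vs-rest for 'class_2': TP = diagonal; FP = other classes predicted 'class_2'; FN = 'class_2' predicted as other.
precision = TP/(TP+FP).
class_2: TP=7, FP=4+2+2=8 → 7/15 = 0.4667

0.467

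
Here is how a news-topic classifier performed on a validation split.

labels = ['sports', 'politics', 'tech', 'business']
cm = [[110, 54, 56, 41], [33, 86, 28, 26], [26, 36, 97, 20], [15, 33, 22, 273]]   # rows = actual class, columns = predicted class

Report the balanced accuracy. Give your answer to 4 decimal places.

0.5641

Balanced accuracy = mean of per-class recall.
  sports: recall = 110/261 = 0.42146
  politics: recall = 86/173 = 0.49711
  tech: recall = 97/179 = 0.54190
  business: recall = 273/343 = 0.79592
Mean = (0.42146 + 0.49711 + 0.54190 + 0.79592) / 4 = 0.5641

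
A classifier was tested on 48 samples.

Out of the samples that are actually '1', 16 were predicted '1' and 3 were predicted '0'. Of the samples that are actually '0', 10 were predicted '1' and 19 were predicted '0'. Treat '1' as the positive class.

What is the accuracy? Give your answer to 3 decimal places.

0.729

Accuracy = (TP+TN)/N = (16+19)/48 = 0.729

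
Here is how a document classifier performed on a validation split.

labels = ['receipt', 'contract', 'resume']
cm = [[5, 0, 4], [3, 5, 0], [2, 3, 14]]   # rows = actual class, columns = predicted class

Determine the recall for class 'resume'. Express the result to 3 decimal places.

0.737

One-vs-rest for 'resume': TP = diagonal; FP = other classes predicted 'resume'; FN = 'resume' predicted as other.
recall = TP/(TP+FN).
resume: TP=14, FN=2+3=5 → 14/19 = 0.7368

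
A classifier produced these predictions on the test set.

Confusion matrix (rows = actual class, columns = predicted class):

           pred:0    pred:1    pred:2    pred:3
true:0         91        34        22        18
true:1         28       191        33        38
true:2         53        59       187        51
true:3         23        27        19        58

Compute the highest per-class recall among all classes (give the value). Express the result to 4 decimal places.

Per-class recall (TP/(TP+FN)):
  0: TP=91, FN=34+22+18=74 → 91/165 = 0.55152
  1: TP=191, FN=28+33+38=99 → 191/290 = 0.65862
  2: TP=187, FN=53+59+51=163 → 187/350 = 0.53429
  3: TP=58, FN=23+27+19=69 → 58/127 = 0.45669
Highest is class '1' with recall = 0.6586.

0.6586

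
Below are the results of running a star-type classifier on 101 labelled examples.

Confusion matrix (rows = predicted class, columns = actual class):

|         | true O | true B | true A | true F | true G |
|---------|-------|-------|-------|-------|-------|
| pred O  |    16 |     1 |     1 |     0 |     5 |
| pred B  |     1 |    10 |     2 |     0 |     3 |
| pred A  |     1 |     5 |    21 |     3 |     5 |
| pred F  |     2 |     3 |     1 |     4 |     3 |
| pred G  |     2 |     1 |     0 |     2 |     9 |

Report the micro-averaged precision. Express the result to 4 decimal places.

Micro-averaging pools counts across classes: ΣTP=60, ΣFP=41, ΣFN=41.
Micro-precision = TP/(TP+FP) on pooled counts = 0.5941 (equals overall accuracy in single-label multiclass).

0.5941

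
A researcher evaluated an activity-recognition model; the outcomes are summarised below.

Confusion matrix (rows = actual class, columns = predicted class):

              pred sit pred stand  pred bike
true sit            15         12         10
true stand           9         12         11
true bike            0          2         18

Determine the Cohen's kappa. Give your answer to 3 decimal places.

Observed agreement pₒ = trace/N = 45/89 = 0.5056
Expected agreement pₑ = Σ (rowᵢ·colᵢ)/N² = (37·24 + 32·26 + 20·39)/89² = 0.3156
κ = (pₒ − pₑ)/(1 − pₑ) = (0.5056 − 0.3156)/(1 − 0.3156) = 0.278

0.278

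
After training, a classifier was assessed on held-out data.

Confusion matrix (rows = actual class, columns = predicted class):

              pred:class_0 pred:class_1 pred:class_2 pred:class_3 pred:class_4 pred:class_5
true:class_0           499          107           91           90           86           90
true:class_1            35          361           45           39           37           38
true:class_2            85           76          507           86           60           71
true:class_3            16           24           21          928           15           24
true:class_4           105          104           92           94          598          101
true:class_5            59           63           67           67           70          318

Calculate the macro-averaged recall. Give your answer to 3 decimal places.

0.614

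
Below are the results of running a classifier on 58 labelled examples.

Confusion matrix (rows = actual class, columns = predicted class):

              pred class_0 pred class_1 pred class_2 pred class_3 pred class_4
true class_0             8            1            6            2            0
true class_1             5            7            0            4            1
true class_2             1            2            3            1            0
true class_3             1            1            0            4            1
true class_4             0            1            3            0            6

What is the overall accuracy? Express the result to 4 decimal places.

0.4828

Accuracy = trace / total = (8+7+3+4+6=28) / 58 = 28/58 = 0.4828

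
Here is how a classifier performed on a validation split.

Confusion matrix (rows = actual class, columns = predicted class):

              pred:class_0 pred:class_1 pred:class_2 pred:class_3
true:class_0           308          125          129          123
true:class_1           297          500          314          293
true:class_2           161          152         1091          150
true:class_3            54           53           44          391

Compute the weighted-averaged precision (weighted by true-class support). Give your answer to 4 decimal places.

0.5732

Per-class precision (TP/(TP+FP)):
  class_0: TP=308, FP=297+161+54=512 → 308/820 = 0.37561
  class_1: TP=500, FP=125+152+53=330 → 500/830 = 0.60241
  class_2: TP=1091, FP=129+314+44=487 → 1091/1578 = 0.69138
  class_3: TP=391, FP=123+293+150=566 → 391/957 = 0.40857
Weighted-precision = Σ (supportᵢ/N)·precisionᵢ with N=4185: (685/4185)·0.37561 + (1404/4185)·0.60241 + (1554/4185)·0.69138 + (542/4185)·0.40857 = 0.5732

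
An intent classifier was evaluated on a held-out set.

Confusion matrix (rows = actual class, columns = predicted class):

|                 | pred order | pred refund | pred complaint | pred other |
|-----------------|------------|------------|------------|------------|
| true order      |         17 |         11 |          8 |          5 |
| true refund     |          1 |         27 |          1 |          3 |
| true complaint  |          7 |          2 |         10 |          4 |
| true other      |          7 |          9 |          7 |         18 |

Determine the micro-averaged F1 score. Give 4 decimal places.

Micro-averaging pools counts across classes: ΣTP=72, ΣFP=65, ΣFN=65.
Micro-F1 score = 2·TP/(2·TP+FP+FN) on pooled counts = 0.5255 (equals overall accuracy in single-label multiclass).

0.5255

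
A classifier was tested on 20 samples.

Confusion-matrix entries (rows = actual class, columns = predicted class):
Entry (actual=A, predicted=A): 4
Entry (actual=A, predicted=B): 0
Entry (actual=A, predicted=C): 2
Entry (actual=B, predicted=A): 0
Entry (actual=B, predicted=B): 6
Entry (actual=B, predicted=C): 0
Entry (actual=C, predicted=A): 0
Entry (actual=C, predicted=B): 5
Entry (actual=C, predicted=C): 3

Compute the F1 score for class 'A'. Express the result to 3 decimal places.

One-vs-rest for 'A': TP = diagonal; FP = other classes predicted 'A'; FN = 'A' predicted as other.
F1 score = 2·TP/(2·TP+FP+FN).
A: TP=4, FP=0+0=0, FN=0+2=2 → 8/10 = 0.8000

0.800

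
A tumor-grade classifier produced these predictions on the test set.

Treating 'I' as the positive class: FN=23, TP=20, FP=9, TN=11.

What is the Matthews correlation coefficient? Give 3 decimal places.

MCC = (TP·TN − FP·FN) / √((TP+FP)(TP+FN)(TN+FP)(TN+FN))
Numerator = 20·11 − 9·23 = 13
Denominator = √(29·43·20·34) = √847960 = 920.8474
MCC = 13 / 920.8474 = 0.014

0.014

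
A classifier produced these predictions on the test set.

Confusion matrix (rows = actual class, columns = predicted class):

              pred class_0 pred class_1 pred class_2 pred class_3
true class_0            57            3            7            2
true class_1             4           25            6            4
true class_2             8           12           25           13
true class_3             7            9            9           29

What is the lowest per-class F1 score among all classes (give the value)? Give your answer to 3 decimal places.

Per-class F1 score (2·TP/(2·TP+FP+FN)):
  class_0: TP=57, FP=4+8+7=19, FN=3+7+2=12 → 114/145 = 0.7862
  class_1: TP=25, FP=3+12+9=24, FN=4+6+4=14 → 50/88 = 0.5682
  class_2: TP=25, FP=7+6+9=22, FN=8+12+13=33 → 50/105 = 0.4762
  class_3: TP=29, FP=2+4+13=19, FN=7+9+9=25 → 58/102 = 0.5686
Lowest is class 'class_2' with F1 score = 0.476.

0.476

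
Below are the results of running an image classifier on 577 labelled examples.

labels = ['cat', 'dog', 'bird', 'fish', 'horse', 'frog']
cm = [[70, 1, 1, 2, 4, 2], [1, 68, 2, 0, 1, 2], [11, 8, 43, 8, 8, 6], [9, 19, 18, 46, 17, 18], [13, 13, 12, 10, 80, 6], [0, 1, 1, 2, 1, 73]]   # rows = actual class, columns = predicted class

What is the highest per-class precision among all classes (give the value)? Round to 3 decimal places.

Per-class precision (TP/(TP+FP)):
  cat: TP=70, FP=1+11+9+13+0=34 → 70/104 = 0.6731
  dog: TP=68, FP=1+8+19+13+1=42 → 68/110 = 0.6182
  bird: TP=43, FP=1+2+18+12+1=34 → 43/77 = 0.5584
  fish: TP=46, FP=2+0+8+10+2=22 → 46/68 = 0.6765
  horse: TP=80, FP=4+1+8+17+1=31 → 80/111 = 0.7207
  frog: TP=73, FP=2+2+6+18+6=34 → 73/107 = 0.6822
Highest is class 'horse' with precision = 0.721.

0.721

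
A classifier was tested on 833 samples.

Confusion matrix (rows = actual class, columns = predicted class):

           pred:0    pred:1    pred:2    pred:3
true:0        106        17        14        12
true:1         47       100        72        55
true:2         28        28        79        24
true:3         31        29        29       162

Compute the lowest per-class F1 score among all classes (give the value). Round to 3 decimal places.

Per-class F1 score (2·TP/(2·TP+FP+FN)):
  0: TP=106, FP=47+28+31=106, FN=17+14+12=43 → 212/361 = 0.5873
  1: TP=100, FP=17+28+29=74, FN=47+72+55=174 → 200/448 = 0.4464
  2: TP=79, FP=14+72+29=115, FN=28+28+24=80 → 158/353 = 0.4476
  3: TP=162, FP=12+55+24=91, FN=31+29+29=89 → 324/504 = 0.6429
Lowest is class '1' with F1 score = 0.446.

0.446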